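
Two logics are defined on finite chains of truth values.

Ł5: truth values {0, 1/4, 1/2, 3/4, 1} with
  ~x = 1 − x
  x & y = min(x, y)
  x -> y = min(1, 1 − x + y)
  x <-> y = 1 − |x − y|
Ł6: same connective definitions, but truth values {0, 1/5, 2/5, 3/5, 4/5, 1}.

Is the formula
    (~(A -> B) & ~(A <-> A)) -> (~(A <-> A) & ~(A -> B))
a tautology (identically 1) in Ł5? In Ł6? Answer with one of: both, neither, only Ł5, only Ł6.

both

In Ł5: every assignment gives 1 — tautology.
In Ł6: every assignment gives 1 — tautology.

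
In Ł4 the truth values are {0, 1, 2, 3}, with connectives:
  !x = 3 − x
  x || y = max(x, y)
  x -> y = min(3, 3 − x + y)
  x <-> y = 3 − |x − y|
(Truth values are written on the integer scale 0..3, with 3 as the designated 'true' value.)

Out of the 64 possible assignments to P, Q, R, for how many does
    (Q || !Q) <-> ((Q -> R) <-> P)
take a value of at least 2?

45

value 3: 19 assignments (counts)
value 2: 26 assignments (counts)
value 1: 13 assignments
value 0: 6 assignments
So 45 of the 64 assignments meet the threshold.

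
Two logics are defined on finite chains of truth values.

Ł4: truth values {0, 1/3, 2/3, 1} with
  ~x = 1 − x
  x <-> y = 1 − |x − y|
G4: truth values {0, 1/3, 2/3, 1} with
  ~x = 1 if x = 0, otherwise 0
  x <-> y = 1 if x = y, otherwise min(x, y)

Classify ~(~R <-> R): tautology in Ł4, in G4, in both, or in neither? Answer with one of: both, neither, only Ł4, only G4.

In Ł4: at R = 1/3 the value is 1/3 — not a tautology.
In G4: every assignment gives 1 — tautology.

only G4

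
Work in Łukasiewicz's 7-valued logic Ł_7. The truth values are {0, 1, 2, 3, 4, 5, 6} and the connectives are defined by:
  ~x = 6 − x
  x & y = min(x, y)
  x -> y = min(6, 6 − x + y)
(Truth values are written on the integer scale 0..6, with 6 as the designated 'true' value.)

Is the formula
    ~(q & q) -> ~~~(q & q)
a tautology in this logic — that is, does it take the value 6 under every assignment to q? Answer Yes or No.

Yes

q = 0 ↦ 6
q = 1 ↦ 6
q = 2 ↦ 6
q = 3 ↦ 6
q = 4 ↦ 6
q = 5 ↦ 6
q = 6 ↦ 6
Every assignment gives a value ≥ 6.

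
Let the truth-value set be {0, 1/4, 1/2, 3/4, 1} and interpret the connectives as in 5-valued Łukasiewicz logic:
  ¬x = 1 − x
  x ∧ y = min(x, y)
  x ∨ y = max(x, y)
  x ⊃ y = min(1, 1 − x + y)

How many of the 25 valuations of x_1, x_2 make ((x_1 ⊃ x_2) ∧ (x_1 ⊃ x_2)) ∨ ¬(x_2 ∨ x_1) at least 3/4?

value 1: 15 assignments (counts)
value 3/4: 4 assignments (counts)
value 1/2: 3 assignments
value 1/4: 2 assignments
value 0: 1 assignment
So 19 of the 25 assignments meet the threshold.

19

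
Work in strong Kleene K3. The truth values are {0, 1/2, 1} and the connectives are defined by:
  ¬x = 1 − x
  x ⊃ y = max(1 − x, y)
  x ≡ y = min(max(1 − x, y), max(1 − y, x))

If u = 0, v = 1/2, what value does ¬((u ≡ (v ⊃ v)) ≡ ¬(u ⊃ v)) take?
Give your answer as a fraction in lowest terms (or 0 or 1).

v ⊃ v = 1/2 ⊃ 1/2 = 1/2
u ≡ (v ⊃ v) = 0 ≡ 1/2 = 1/2
u ⊃ v = 0 ⊃ 1/2 = 1
¬(u ⊃ v) = ¬1 = 0
(u ≡ (v ⊃ v)) ≡ ¬(u ⊃ v) = 1/2 ≡ 0 = 1/2
¬((u ≡ (v ⊃ v)) ≡ ¬(u ⊃ v)) = ¬1/2 = 1/2

1/2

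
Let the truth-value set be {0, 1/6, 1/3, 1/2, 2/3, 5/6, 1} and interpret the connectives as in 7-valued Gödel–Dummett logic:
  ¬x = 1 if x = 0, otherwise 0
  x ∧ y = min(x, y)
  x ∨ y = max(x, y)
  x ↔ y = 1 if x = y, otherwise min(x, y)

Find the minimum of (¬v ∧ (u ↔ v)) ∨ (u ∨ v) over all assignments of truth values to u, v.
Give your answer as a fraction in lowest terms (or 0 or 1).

1/6

Take u = 0, v = 1/6:
¬v = ¬1/6 = 0
u ↔ v = 0 ↔ 1/6 = 0
¬v ∧ (u ↔ v) = 0 ∧ 0 = 0
u ∨ v = 0 ∨ 1/6 = 1/6
(¬v ∧ (u ↔ v)) ∨ (u ∨ v) = 0 ∨ 1/6 = 1/6
No assignment yields a value below 1/6, so this is the minimum.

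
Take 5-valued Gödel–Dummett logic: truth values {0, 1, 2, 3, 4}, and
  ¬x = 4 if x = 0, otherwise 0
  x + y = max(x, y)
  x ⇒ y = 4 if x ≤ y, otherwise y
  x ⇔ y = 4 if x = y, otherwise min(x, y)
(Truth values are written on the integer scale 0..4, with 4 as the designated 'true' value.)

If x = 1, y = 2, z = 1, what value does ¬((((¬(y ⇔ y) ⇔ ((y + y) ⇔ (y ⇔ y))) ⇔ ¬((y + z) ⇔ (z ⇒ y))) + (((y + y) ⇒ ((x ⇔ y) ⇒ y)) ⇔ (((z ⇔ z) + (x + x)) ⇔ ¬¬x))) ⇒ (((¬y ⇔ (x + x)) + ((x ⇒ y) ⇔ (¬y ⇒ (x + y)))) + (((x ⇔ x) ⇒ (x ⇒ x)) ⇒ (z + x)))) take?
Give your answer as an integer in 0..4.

y ⇔ y = 2 ⇔ 2 = 4
¬(y ⇔ y) = ¬4 = 0
y + y = 2 + 2 = 2
y ⇔ y = 2 ⇔ 2 = 4
(y + y) ⇔ (y ⇔ y) = 2 ⇔ 4 = 2
¬(y ⇔ y) ⇔ ((y + y) ⇔ (y ⇔ y)) = 0 ⇔ 2 = 0
y + z = 2 + 1 = 2
z ⇒ y = 1 ⇒ 2 = 4
(y + z) ⇔ (z ⇒ y) = 2 ⇔ 4 = 2
¬((y + z) ⇔ (z ⇒ y)) = ¬2 = 0
(¬(y ⇔ y) ⇔ ((y + y) ⇔ (y ⇔ y))) ⇔ ¬((y + z) ⇔ (z ⇒ y)) = 0 ⇔ 0 = 4
y + y = 2 + 2 = 2
x ⇔ y = 1 ⇔ 2 = 1
(x ⇔ y) ⇒ y = 1 ⇒ 2 = 4
(y + y) ⇒ ((x ⇔ y) ⇒ y) = 2 ⇒ 4 = 4
z ⇔ z = 1 ⇔ 1 = 4
x + x = 1 + 1 = 1
(z ⇔ z) + (x + x) = 4 + 1 = 4
¬x = ¬1 = 0
¬¬x = ¬0 = 4
((z ⇔ z) + (x + x)) ⇔ ¬¬x = 4 ⇔ 4 = 4
((y + y) ⇒ ((x ⇔ y) ⇒ y)) ⇔ (((z ⇔ z) + (x + x)) ⇔ ¬¬x) = 4 ⇔ 4 = 4
((¬(y ⇔ y) ⇔ ((y + y) ⇔ (y ⇔ y))) ⇔ ¬((y + z) ⇔ (z ⇒ y))) + (((y + y) ⇒ ((x ⇔ y) ⇒ y)) ⇔ (((z ⇔ z) + (x + x)) ⇔ ¬¬x)) = 4 + 4 = 4
¬y = ¬2 = 0
x + x = 1 + 1 = 1
¬y ⇔ (x + x) = 0 ⇔ 1 = 0
x ⇒ y = 1 ⇒ 2 = 4
¬y = ¬2 = 0
x + y = 1 + 2 = 2
¬y ⇒ (x + y) = 0 ⇒ 2 = 4
(x ⇒ y) ⇔ (¬y ⇒ (x + y)) = 4 ⇔ 4 = 4
(¬y ⇔ (x + x)) + ((x ⇒ y) ⇔ (¬y ⇒ (x + y))) = 0 + 4 = 4
x ⇔ x = 1 ⇔ 1 = 4
x ⇒ x = 1 ⇒ 1 = 4
(x ⇔ x) ⇒ (x ⇒ x) = 4 ⇒ 4 = 4
z + x = 1 + 1 = 1
((x ⇔ x) ⇒ (x ⇒ x)) ⇒ (z + x) = 4 ⇒ 1 = 1
((¬y ⇔ (x + x)) + ((x ⇒ y) ⇔ (¬y ⇒ (x + y)))) + (((x ⇔ x) ⇒ (x ⇒ x)) ⇒ (z + x)) = 4 + 1 = 4
(((¬(y ⇔ y) ⇔ ((y + y) ⇔ (y ⇔ y))) ⇔ ¬((y + z) ⇔ (z ⇒ y))) + (((y + y) ⇒ ((x ⇔ y) ⇒ y)) ⇔ (((z ⇔ z) + (x + x)) ⇔ ¬¬x))) ⇒ (((¬y ⇔ (x + x)) + ((x ⇒ y) ⇔ (¬y ⇒ (x + y)))) + (((x ⇔ x) ⇒ (x ⇒ x)) ⇒ (z + x))) = 4 ⇒ 4 = 4
¬((((¬(y ⇔ y) ⇔ ((y + y) ⇔ (y ⇔ y))) ⇔ ¬((y + z) ⇔ (z ⇒ y))) + (((y + y) ⇒ ((x ⇔ y) ⇒ y)) ⇔ (((z ⇔ z) + (x + x)) ⇔ ¬¬x))) ⇒ (((¬y ⇔ (x + x)) + ((x ⇒ y) ⇔ (¬y ⇒ (x + y)))) + (((x ⇔ x) ⇒ (x ⇒ x)) ⇒ (z + x)))) = ¬4 = 0

0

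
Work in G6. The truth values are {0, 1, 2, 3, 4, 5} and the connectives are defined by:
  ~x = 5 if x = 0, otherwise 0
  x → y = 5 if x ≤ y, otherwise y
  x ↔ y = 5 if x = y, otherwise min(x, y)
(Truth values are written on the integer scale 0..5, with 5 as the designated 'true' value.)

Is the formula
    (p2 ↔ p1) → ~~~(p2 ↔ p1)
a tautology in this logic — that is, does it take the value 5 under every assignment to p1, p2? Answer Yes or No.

No

Counterexample: take p1 = 0, p2 = 0.
p2 ↔ p1 = 0 ↔ 0 = 5
p2 ↔ p1 = 0 ↔ 0 = 5
~(p2 ↔ p1) = ~5 = 0
~~(p2 ↔ p1) = ~0 = 5
~~~(p2 ↔ p1) = ~5 = 0
(p2 ↔ p1) → ~~~(p2 ↔ p1) = 5 → 0 = 0
This gives 0 ≠ 5.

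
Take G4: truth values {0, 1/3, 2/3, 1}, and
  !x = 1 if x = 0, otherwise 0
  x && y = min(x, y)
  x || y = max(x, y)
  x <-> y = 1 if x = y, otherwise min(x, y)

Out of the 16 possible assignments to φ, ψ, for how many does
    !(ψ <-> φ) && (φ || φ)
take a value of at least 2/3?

φ = 0, ψ = 0 ↦ 0  <
φ = 0, ψ = 1/3 ↦ 0  <
φ = 0, ψ = 2/3 ↦ 0  <
φ = 0, ψ = 1 ↦ 0  <
φ = 1/3, ψ = 0 ↦ 1/3  <
φ = 1/3, ψ = 1/3 ↦ 0  <
φ = 1/3, ψ = 2/3 ↦ 0  <
φ = 1/3, ψ = 1 ↦ 0  <
φ = 2/3, ψ = 0 ↦ 2/3  ≥
φ = 2/3, ψ = 1/3 ↦ 0  <
φ = 2/3, ψ = 2/3 ↦ 0  <
φ = 2/3, ψ = 1 ↦ 0  <
φ = 1, ψ = 0 ↦ 1  ≥
φ = 1, ψ = 1/3 ↦ 0  <
φ = 1, ψ = 2/3 ↦ 0  <
φ = 1, ψ = 1 ↦ 0  <
So 2 of the 16 assignments meet the threshold.

2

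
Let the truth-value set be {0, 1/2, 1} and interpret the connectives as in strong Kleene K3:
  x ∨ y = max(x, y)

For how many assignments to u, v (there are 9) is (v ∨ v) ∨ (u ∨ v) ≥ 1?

5

u = 0, v = 0 ↦ 0  <
u = 0, v = 1/2 ↦ 1/2  <
u = 0, v = 1 ↦ 1  ≥
u = 1/2, v = 0 ↦ 1/2  <
u = 1/2, v = 1/2 ↦ 1/2  <
u = 1/2, v = 1 ↦ 1  ≥
u = 1, v = 0 ↦ 1  ≥
u = 1, v = 1/2 ↦ 1  ≥
u = 1, v = 1 ↦ 1  ≥
So 5 of the 9 assignments meet the threshold.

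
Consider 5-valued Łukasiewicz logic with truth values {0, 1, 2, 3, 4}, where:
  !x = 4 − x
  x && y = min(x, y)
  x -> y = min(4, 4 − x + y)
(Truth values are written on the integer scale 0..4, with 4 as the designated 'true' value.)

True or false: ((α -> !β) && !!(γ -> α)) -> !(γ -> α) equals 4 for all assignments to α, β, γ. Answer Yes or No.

No

Counterexample: take α = 0, β = 0, γ = 0.
!β = !0 = 4
α -> !β = 0 -> 4 = 4
γ -> α = 0 -> 0 = 4
!(γ -> α) = !4 = 0
!!(γ -> α) = !0 = 4
(α -> !β) && !!(γ -> α) = 4 && 4 = 4
γ -> α = 0 -> 0 = 4
!(γ -> α) = !4 = 0
((α -> !β) && !!(γ -> α)) -> !(γ -> α) = 4 -> 0 = 0
This gives 0 ≠ 4.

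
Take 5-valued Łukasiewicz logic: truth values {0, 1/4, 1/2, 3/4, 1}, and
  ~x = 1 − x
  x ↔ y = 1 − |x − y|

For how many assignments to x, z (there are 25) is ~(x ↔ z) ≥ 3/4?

value 1: 2 assignments (counts)
value 3/4: 4 assignments (counts)
value 1/2: 6 assignments
value 1/4: 8 assignments
value 0: 5 assignments
So 6 of the 25 assignments meet the threshold.

6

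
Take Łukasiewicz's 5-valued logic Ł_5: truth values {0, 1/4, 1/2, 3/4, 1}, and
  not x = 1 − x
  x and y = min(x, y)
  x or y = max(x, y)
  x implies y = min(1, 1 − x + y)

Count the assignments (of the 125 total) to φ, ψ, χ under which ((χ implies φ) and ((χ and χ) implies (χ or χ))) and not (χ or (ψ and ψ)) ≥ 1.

value 1: 5 assignments (counts)
value 3/4: 15 assignments
value 1/2: 25 assignments
value 1/4: 35 assignments
value 0: 45 assignments
So 5 of the 125 assignments meet the threshold.

5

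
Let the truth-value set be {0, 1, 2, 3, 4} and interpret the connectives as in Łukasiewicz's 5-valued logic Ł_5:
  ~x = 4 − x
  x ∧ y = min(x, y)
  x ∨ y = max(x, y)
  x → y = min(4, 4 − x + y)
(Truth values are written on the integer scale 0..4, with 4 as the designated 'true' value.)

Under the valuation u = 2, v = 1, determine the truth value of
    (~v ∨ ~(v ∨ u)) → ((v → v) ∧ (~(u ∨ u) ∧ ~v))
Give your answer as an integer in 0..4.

3

~v = ~1 = 3
v ∨ u = 1 ∨ 2 = 2
~(v ∨ u) = ~2 = 2
~v ∨ ~(v ∨ u) = 3 ∨ 2 = 3
v → v = 1 → 1 = 4
u ∨ u = 2 ∨ 2 = 2
~(u ∨ u) = ~2 = 2
~v = ~1 = 3
~(u ∨ u) ∧ ~v = 2 ∧ 3 = 2
(v → v) ∧ (~(u ∨ u) ∧ ~v) = 4 ∧ 2 = 2
(~v ∨ ~(v ∨ u)) → ((v → v) ∧ (~(u ∨ u) ∧ ~v)) = 3 → 2 = 3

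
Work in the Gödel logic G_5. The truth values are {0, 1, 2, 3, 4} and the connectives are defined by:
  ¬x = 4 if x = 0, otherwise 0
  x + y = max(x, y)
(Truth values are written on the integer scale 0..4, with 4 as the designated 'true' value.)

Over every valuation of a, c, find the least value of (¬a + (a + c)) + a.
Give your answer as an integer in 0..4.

1

Take a = 1, c = 0:
¬a = ¬1 = 0
a + c = 1 + 0 = 1
¬a + (a + c) = 0 + 1 = 1
(¬a + (a + c)) + a = 1 + 1 = 1
No assignment yields a value below 1, so this is the minimum.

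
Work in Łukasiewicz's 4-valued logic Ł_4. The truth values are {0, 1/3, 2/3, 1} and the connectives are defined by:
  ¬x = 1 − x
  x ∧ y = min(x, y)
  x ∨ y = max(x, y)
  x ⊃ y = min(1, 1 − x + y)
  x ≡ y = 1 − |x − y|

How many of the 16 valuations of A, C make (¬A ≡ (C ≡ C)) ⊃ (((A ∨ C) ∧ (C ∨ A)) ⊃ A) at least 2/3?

14

A = 0, C = 0 ↦ 1  ≥
A = 0, C = 1/3 ↦ 2/3  ≥
A = 0, C = 2/3 ↦ 1/3  <
A = 0, C = 1 ↦ 0  <
A = 1/3, C = 0 ↦ 1  ≥
A = 1/3, C = 1/3 ↦ 1  ≥
A = 1/3, C = 2/3 ↦ 1  ≥
A = 1/3, C = 1 ↦ 2/3  ≥
A = 2/3, C = 0 ↦ 1  ≥
A = 2/3, C = 1/3 ↦ 1  ≥
A = 2/3, C = 2/3 ↦ 1  ≥
A = 2/3, C = 1 ↦ 1  ≥
A = 1, C = 0 ↦ 1  ≥
A = 1, C = 1/3 ↦ 1  ≥
A = 1, C = 2/3 ↦ 1  ≥
A = 1, C = 1 ↦ 1  ≥
So 14 of the 16 assignments meet the threshold.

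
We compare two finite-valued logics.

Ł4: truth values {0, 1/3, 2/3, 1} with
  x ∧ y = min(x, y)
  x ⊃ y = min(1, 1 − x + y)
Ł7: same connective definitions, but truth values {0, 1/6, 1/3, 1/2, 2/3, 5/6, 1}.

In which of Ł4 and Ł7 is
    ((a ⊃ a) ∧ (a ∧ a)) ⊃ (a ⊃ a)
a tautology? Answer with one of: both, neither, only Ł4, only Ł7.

In Ł4: every assignment gives 1 — tautology.
In Ł7: every assignment gives 1 — tautology.

both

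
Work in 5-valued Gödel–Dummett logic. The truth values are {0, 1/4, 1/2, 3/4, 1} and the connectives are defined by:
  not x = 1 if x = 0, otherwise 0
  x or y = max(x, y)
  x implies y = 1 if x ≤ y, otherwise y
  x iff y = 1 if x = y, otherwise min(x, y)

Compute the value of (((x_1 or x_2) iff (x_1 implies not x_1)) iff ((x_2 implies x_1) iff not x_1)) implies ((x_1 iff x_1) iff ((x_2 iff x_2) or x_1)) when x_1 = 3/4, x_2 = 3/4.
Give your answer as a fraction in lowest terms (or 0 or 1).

x_1 or x_2 = 3/4 or 3/4 = 3/4
not x_1 = not 3/4 = 0
x_1 implies not x_1 = 3/4 implies 0 = 0
(x_1 or x_2) iff (x_1 implies not x_1) = 3/4 iff 0 = 0
x_2 implies x_1 = 3/4 implies 3/4 = 1
not x_1 = not 3/4 = 0
(x_2 implies x_1) iff not x_1 = 1 iff 0 = 0
((x_1 or x_2) iff (x_1 implies not x_1)) iff ((x_2 implies x_1) iff not x_1) = 0 iff 0 = 1
x_1 iff x_1 = 3/4 iff 3/4 = 1
x_2 iff x_2 = 3/4 iff 3/4 = 1
(x_2 iff x_2) or x_1 = 1 or 3/4 = 1
(x_1 iff x_1) iff ((x_2 iff x_2) or x_1) = 1 iff 1 = 1
(((x_1 or x_2) iff (x_1 implies not x_1)) iff ((x_2 implies x_1) iff not x_1)) implies ((x_1 iff x_1) iff ((x_2 iff x_2) or x_1)) = 1 implies 1 = 1

1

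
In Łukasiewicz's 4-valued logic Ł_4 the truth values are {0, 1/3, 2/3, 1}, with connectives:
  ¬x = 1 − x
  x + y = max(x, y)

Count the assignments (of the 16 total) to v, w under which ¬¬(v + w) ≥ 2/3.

12

v = 0, w = 0 ↦ 0  <
v = 0, w = 1/3 ↦ 1/3  <
v = 0, w = 2/3 ↦ 2/3  ≥
v = 0, w = 1 ↦ 1  ≥
v = 1/3, w = 0 ↦ 1/3  <
v = 1/3, w = 1/3 ↦ 1/3  <
v = 1/3, w = 2/3 ↦ 2/3  ≥
v = 1/3, w = 1 ↦ 1  ≥
v = 2/3, w = 0 ↦ 2/3  ≥
v = 2/3, w = 1/3 ↦ 2/3  ≥
v = 2/3, w = 2/3 ↦ 2/3  ≥
v = 2/3, w = 1 ↦ 1  ≥
v = 1, w = 0 ↦ 1  ≥
v = 1, w = 1/3 ↦ 1  ≥
v = 1, w = 2/3 ↦ 1  ≥
v = 1, w = 1 ↦ 1  ≥
So 12 of the 16 assignments meet the threshold.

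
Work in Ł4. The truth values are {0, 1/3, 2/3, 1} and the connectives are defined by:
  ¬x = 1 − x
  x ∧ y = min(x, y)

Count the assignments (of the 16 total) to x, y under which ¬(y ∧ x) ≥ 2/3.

x = 0, y = 0 ↦ 1  ≥
x = 0, y = 1/3 ↦ 1  ≥
x = 0, y = 2/3 ↦ 1  ≥
x = 0, y = 1 ↦ 1  ≥
x = 1/3, y = 0 ↦ 1  ≥
x = 1/3, y = 1/3 ↦ 2/3  ≥
x = 1/3, y = 2/3 ↦ 2/3  ≥
x = 1/3, y = 1 ↦ 2/3  ≥
x = 2/3, y = 0 ↦ 1  ≥
x = 2/3, y = 1/3 ↦ 2/3  ≥
x = 2/3, y = 2/3 ↦ 1/3  <
x = 2/3, y = 1 ↦ 1/3  <
x = 1, y = 0 ↦ 1  ≥
x = 1, y = 1/3 ↦ 2/3  ≥
x = 1, y = 2/3 ↦ 1/3  <
x = 1, y = 1 ↦ 0  <
So 12 of the 16 assignments meet the threshold.

12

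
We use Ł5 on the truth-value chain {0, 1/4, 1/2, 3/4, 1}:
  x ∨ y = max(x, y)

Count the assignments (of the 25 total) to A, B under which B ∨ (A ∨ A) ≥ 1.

value 1: 9 assignments (counts)
value 3/4: 7 assignments
value 1/2: 5 assignments
value 1/4: 3 assignments
value 0: 1 assignment
So 9 of the 25 assignments meet the threshold.

9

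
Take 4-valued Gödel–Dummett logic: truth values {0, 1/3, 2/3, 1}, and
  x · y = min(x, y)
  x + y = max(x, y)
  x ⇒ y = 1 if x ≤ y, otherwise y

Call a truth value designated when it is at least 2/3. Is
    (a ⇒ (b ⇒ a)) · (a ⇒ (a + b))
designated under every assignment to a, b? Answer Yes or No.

a = 0, b = 0 ↦ 1
a = 0, b = 1/3 ↦ 1
a = 0, b = 2/3 ↦ 1
a = 0, b = 1 ↦ 1
a = 1/3, b = 0 ↦ 1
a = 1/3, b = 1/3 ↦ 1
a = 1/3, b = 2/3 ↦ 1
a = 1/3, b = 1 ↦ 1
a = 2/3, b = 0 ↦ 1
a = 2/3, b = 1/3 ↦ 1
a = 2/3, b = 2/3 ↦ 1
a = 2/3, b = 1 ↦ 1
a = 1, b = 0 ↦ 1
a = 1, b = 1/3 ↦ 1
a = 1, b = 2/3 ↦ 1
a = 1, b = 1 ↦ 1
Every assignment gives a value ≥ 2/3.

Yes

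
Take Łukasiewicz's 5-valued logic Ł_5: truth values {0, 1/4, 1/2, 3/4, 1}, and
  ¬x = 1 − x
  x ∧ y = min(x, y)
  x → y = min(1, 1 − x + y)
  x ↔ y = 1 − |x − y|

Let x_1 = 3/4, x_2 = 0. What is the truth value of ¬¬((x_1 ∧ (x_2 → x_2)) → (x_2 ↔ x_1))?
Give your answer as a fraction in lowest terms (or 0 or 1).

1/2

x_2 → x_2 = 0 → 0 = 1
x_1 ∧ (x_2 → x_2) = 3/4 ∧ 1 = 3/4
x_2 ↔ x_1 = 0 ↔ 3/4 = 1/4
(x_1 ∧ (x_2 → x_2)) → (x_2 ↔ x_1) = 3/4 → 1/4 = 1/2
¬((x_1 ∧ (x_2 → x_2)) → (x_2 ↔ x_1)) = ¬1/2 = 1/2
¬¬((x_1 ∧ (x_2 → x_2)) → (x_2 ↔ x_1)) = ¬1/2 = 1/2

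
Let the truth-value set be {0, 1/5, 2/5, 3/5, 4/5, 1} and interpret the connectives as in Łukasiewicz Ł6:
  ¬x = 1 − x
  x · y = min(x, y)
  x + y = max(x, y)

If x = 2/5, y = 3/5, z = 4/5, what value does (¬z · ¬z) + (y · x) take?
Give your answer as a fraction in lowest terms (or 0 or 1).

¬z = ¬4/5 = 1/5
¬z = ¬4/5 = 1/5
¬z · ¬z = 1/5 · 1/5 = 1/5
y · x = 3/5 · 2/5 = 2/5
(¬z · ¬z) + (y · x) = 1/5 + 2/5 = 2/5

2/5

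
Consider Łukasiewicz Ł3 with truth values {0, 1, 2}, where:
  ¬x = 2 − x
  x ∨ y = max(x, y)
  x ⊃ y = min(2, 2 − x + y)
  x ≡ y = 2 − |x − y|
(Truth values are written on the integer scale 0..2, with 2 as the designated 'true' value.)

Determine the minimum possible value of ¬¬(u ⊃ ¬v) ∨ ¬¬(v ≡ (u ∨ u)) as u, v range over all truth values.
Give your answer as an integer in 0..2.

Take u = 1, v = 2:
¬v = ¬2 = 0
u ⊃ ¬v = 1 ⊃ 0 = 1
¬(u ⊃ ¬v) = ¬1 = 1
¬¬(u ⊃ ¬v) = ¬1 = 1
u ∨ u = 1 ∨ 1 = 1
v ≡ (u ∨ u) = 2 ≡ 1 = 1
¬(v ≡ (u ∨ u)) = ¬1 = 1
¬¬(v ≡ (u ∨ u)) = ¬1 = 1
¬¬(u ⊃ ¬v) ∨ ¬¬(v ≡ (u ∨ u)) = 1 ∨ 1 = 1
No assignment yields a value below 1, so this is the minimum.

1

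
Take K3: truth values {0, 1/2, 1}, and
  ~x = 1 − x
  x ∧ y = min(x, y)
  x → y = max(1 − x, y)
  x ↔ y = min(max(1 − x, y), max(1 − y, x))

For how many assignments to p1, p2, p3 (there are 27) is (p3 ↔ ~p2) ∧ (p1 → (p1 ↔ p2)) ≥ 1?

3

value 1: 3 assignments (counts)
value 1/2: 16 assignments
value 0: 8 assignments
So 3 of the 27 assignments meet the threshold.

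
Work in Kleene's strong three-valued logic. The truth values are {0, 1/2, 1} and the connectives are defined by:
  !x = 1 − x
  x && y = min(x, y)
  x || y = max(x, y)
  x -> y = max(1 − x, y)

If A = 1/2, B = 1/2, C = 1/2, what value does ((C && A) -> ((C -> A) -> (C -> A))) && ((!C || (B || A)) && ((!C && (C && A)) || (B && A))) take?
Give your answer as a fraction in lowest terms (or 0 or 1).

C && A = 1/2 && 1/2 = 1/2
C -> A = 1/2 -> 1/2 = 1/2
C -> A = 1/2 -> 1/2 = 1/2
(C -> A) -> (C -> A) = 1/2 -> 1/2 = 1/2
(C && A) -> ((C -> A) -> (C -> A)) = 1/2 -> 1/2 = 1/2
!C = !1/2 = 1/2
B || A = 1/2 || 1/2 = 1/2
!C || (B || A) = 1/2 || 1/2 = 1/2
!C = !1/2 = 1/2
C && A = 1/2 && 1/2 = 1/2
!C && (C && A) = 1/2 && 1/2 = 1/2
B && A = 1/2 && 1/2 = 1/2
(!C && (C && A)) || (B && A) = 1/2 || 1/2 = 1/2
(!C || (B || A)) && ((!C && (C && A)) || (B && A)) = 1/2 && 1/2 = 1/2
((C && A) -> ((C -> A) -> (C -> A))) && ((!C || (B || A)) && ((!C && (C && A)) || (B && A))) = 1/2 && 1/2 = 1/2

1/2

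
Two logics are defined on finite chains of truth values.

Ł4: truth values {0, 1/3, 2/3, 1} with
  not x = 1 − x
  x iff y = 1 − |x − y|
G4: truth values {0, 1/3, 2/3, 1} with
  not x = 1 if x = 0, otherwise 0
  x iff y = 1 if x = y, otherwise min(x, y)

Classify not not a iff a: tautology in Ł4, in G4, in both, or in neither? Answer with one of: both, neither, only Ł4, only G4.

only Ł4

In Ł4: every assignment gives 1 — tautology.
In G4: at a = 1/3 the value is 1/3 — not a tautology.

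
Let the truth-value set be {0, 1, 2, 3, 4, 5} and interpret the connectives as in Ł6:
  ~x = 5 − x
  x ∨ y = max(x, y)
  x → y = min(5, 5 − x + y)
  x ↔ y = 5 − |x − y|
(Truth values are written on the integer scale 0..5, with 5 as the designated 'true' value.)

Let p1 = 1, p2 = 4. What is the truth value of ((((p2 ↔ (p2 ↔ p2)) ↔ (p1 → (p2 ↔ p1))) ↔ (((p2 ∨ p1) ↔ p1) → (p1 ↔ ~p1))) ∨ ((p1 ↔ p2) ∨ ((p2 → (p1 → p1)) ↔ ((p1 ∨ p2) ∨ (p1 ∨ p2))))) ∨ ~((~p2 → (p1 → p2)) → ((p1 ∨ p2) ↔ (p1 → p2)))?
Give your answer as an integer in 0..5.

p2 ↔ p2 = 4 ↔ 4 = 5
p2 ↔ (p2 ↔ p2) = 4 ↔ 5 = 4
p2 ↔ p1 = 4 ↔ 1 = 2
p1 → (p2 ↔ p1) = 1 → 2 = 5
(p2 ↔ (p2 ↔ p2)) ↔ (p1 → (p2 ↔ p1)) = 4 ↔ 5 = 4
p2 ∨ p1 = 4 ∨ 1 = 4
(p2 ∨ p1) ↔ p1 = 4 ↔ 1 = 2
~p1 = ~1 = 4
p1 ↔ ~p1 = 1 ↔ 4 = 2
((p2 ∨ p1) ↔ p1) → (p1 ↔ ~p1) = 2 → 2 = 5
((p2 ↔ (p2 ↔ p2)) ↔ (p1 → (p2 ↔ p1))) ↔ (((p2 ∨ p1) ↔ p1) → (p1 ↔ ~p1)) = 4 ↔ 5 = 4
p1 ↔ p2 = 1 ↔ 4 = 2
p1 → p1 = 1 → 1 = 5
p2 → (p1 → p1) = 4 → 5 = 5
p1 ∨ p2 = 1 ∨ 4 = 4
p1 ∨ p2 = 1 ∨ 4 = 4
(p1 ∨ p2) ∨ (p1 ∨ p2) = 4 ∨ 4 = 4
(p2 → (p1 → p1)) ↔ ((p1 ∨ p2) ∨ (p1 ∨ p2)) = 5 ↔ 4 = 4
(p1 ↔ p2) ∨ ((p2 → (p1 → p1)) ↔ ((p1 ∨ p2) ∨ (p1 ∨ p2))) = 2 ∨ 4 = 4
(((p2 ↔ (p2 ↔ p2)) ↔ (p1 → (p2 ↔ p1))) ↔ (((p2 ∨ p1) ↔ p1) → (p1 ↔ ~p1))) ∨ ((p1 ↔ p2) ∨ ((p2 → (p1 → p1)) ↔ ((p1 ∨ p2) ∨ (p1 ∨ p2)))) = 4 ∨ 4 = 4
~p2 = ~4 = 1
p1 → p2 = 1 → 4 = 5
~p2 → (p1 → p2) = 1 → 5 = 5
p1 ∨ p2 = 1 ∨ 4 = 4
p1 → p2 = 1 → 4 = 5
(p1 ∨ p2) ↔ (p1 → p2) = 4 ↔ 5 = 4
(~p2 → (p1 → p2)) → ((p1 ∨ p2) ↔ (p1 → p2)) = 5 → 4 = 4
~((~p2 → (p1 → p2)) → ((p1 ∨ p2) ↔ (p1 → p2))) = ~4 = 1
((((p2 ↔ (p2 ↔ p2)) ↔ (p1 → (p2 ↔ p1))) ↔ (((p2 ∨ p1) ↔ p1) → (p1 ↔ ~p1))) ∨ ((p1 ↔ p2) ∨ ((p2 → (p1 → p1)) ↔ ((p1 ∨ p2) ∨ (p1 ∨ p2))))) ∨ ~((~p2 → (p1 → p2)) → ((p1 ∨ p2) ↔ (p1 → p2))) = 4 ∨ 1 = 4

4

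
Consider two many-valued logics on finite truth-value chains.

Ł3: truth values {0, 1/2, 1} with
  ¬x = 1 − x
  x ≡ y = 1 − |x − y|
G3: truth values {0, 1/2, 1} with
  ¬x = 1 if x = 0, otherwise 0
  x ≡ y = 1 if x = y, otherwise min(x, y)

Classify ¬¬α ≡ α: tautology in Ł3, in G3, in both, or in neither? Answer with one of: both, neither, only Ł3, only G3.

In Ł3: every assignment gives 1 — tautology.
In G3: at α = 1/2 the value is 1/2 — not a tautology.

only Ł3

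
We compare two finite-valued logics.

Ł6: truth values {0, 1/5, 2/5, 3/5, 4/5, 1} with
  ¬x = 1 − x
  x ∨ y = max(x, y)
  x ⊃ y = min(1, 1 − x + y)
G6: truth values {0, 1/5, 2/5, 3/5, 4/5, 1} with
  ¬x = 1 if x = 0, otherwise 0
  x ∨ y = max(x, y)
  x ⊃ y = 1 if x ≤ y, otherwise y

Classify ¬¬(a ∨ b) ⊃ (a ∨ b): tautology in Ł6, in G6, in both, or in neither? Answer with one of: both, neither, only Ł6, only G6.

only Ł6

In Ł6: every assignment gives 1 — tautology.
In G6: at a = 0, b = 1/5 the value is 1/5 — not a tautology.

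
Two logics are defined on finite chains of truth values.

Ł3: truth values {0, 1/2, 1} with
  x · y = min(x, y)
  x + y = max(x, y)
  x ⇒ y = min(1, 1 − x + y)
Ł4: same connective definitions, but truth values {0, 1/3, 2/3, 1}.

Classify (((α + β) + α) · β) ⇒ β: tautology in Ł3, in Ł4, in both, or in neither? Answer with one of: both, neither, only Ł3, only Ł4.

In Ł3: every assignment gives 1 — tautology.
In Ł4: every assignment gives 1 — tautology.

both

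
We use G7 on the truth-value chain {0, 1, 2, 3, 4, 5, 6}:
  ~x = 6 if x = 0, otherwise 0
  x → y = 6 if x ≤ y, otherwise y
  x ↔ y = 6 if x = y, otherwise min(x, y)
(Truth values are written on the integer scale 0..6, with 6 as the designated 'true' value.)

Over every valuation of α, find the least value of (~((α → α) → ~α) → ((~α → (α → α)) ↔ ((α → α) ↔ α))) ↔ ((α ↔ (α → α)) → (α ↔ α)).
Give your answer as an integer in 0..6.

Take α = 1:
α → α = 1 → 1 = 6
~α = ~1 = 0
(α → α) → ~α = 6 → 0 = 0
~((α → α) → ~α) = ~0 = 6
~α = ~1 = 0
α → α = 1 → 1 = 6
~α → (α → α) = 0 → 6 = 6
α → α = 1 → 1 = 6
(α → α) ↔ α = 6 ↔ 1 = 1
(~α → (α → α)) ↔ ((α → α) ↔ α) = 6 ↔ 1 = 1
~((α → α) → ~α) → ((~α → (α → α)) ↔ ((α → α) ↔ α)) = 6 → 1 = 1
α → α = 1 → 1 = 6
α ↔ (α → α) = 1 ↔ 6 = 1
α ↔ α = 1 ↔ 1 = 6
(α ↔ (α → α)) → (α ↔ α) = 1 → 6 = 6
(~((α → α) → ~α) → ((~α → (α → α)) ↔ ((α → α) ↔ α))) ↔ ((α ↔ (α → α)) → (α ↔ α)) = 1 ↔ 6 = 1
No assignment yields a value below 1, so this is the minimum.

1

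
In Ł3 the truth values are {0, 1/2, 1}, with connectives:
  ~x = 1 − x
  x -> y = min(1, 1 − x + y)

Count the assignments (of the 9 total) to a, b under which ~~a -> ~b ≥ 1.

6

a = 0, b = 0 ↦ 1  ≥
a = 0, b = 1/2 ↦ 1  ≥
a = 0, b = 1 ↦ 1  ≥
a = 1/2, b = 0 ↦ 1  ≥
a = 1/2, b = 1/2 ↦ 1  ≥
a = 1/2, b = 1 ↦ 1/2  <
a = 1, b = 0 ↦ 1  ≥
a = 1, b = 1/2 ↦ 1/2  <
a = 1, b = 1 ↦ 0  <
So 6 of the 9 assignments meet the threshold.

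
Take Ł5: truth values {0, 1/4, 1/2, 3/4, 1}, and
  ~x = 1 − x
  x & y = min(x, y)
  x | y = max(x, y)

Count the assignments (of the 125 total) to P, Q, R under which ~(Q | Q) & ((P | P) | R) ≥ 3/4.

32

value 1: 9 assignments (counts)
value 3/4: 23 assignments (counts)
value 1/2: 31 assignments
value 1/4: 33 assignments
value 0: 29 assignments
So 32 of the 125 assignments meet the threshold.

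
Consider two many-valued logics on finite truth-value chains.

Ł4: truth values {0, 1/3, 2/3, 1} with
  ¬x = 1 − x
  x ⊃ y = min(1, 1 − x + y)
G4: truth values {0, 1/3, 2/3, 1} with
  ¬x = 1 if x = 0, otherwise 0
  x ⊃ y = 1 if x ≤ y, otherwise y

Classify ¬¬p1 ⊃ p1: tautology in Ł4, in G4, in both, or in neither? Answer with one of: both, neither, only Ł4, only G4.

only Ł4

In Ł4: every assignment gives 1 — tautology.
In G4: at p1 = 1/3 the value is 1/3 — not a tautology.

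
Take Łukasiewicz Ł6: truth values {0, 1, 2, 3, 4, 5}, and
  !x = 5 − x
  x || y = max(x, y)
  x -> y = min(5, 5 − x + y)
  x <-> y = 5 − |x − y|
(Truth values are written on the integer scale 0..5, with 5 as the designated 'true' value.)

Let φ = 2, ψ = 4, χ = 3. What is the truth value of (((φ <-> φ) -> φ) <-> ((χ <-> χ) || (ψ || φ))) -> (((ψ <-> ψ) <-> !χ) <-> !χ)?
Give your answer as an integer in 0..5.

φ <-> φ = 2 <-> 2 = 5
(φ <-> φ) -> φ = 5 -> 2 = 2
χ <-> χ = 3 <-> 3 = 5
ψ || φ = 4 || 2 = 4
(χ <-> χ) || (ψ || φ) = 5 || 4 = 5
((φ <-> φ) -> φ) <-> ((χ <-> χ) || (ψ || φ)) = 2 <-> 5 = 2
ψ <-> ψ = 4 <-> 4 = 5
!χ = !3 = 2
(ψ <-> ψ) <-> !χ = 5 <-> 2 = 2
!χ = !3 = 2
((ψ <-> ψ) <-> !χ) <-> !χ = 2 <-> 2 = 5
(((φ <-> φ) -> φ) <-> ((χ <-> χ) || (ψ || φ))) -> (((ψ <-> ψ) <-> !χ) <-> !χ) = 2 -> 5 = 5

5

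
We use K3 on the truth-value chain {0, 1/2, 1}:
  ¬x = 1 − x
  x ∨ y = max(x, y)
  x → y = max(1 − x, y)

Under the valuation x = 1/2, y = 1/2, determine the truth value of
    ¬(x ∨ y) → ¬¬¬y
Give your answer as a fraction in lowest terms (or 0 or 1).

x ∨ y = 1/2 ∨ 1/2 = 1/2
¬(x ∨ y) = ¬1/2 = 1/2
¬y = ¬1/2 = 1/2
¬¬y = ¬1/2 = 1/2
¬¬¬y = ¬1/2 = 1/2
¬(x ∨ y) → ¬¬¬y = 1/2 → 1/2 = 1/2

1/2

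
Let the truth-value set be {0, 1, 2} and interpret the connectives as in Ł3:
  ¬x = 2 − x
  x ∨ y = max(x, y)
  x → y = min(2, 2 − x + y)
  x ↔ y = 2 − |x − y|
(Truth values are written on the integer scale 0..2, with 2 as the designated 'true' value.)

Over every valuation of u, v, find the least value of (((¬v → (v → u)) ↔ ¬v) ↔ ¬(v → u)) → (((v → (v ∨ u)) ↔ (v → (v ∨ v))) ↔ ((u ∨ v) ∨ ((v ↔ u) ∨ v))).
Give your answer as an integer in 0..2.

Take u = 0, v = 1:
¬v = ¬1 = 1
v → u = 1 → 0 = 1
¬v → (v → u) = 1 → 1 = 2
¬v = ¬1 = 1
(¬v → (v → u)) ↔ ¬v = 2 ↔ 1 = 1
v → u = 1 → 0 = 1
¬(v → u) = ¬1 = 1
((¬v → (v → u)) ↔ ¬v) ↔ ¬(v → u) = 1 ↔ 1 = 2
v ∨ u = 1 ∨ 0 = 1
v → (v ∨ u) = 1 → 1 = 2
v ∨ v = 1 ∨ 1 = 1
v → (v ∨ v) = 1 → 1 = 2
(v → (v ∨ u)) ↔ (v → (v ∨ v)) = 2 ↔ 2 = 2
u ∨ v = 0 ∨ 1 = 1
v ↔ u = 1 ↔ 0 = 1
(v ↔ u) ∨ v = 1 ∨ 1 = 1
(u ∨ v) ∨ ((v ↔ u) ∨ v) = 1 ∨ 1 = 1
((v → (v ∨ u)) ↔ (v → (v ∨ v))) ↔ ((u ∨ v) ∨ ((v ↔ u) ∨ v)) = 2 ↔ 1 = 1
(((¬v → (v → u)) ↔ ¬v) ↔ ¬(v → u)) → (((v → (v ∨ u)) ↔ (v → (v ∨ v))) ↔ ((u ∨ v) ∨ ((v ↔ u) ∨ v))) = 2 → 1 = 1
No assignment yields a value below 1, so this is the minimum.

1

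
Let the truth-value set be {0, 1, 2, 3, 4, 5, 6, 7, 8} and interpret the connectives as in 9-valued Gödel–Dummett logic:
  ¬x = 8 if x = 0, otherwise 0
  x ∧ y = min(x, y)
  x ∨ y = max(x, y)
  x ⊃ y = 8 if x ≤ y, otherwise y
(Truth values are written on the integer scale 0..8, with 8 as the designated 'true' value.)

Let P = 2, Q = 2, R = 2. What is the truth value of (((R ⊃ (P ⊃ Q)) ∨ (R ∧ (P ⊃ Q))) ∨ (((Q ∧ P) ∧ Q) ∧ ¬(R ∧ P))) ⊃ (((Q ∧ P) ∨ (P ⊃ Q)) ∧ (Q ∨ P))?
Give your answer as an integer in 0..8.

2

P ⊃ Q = 2 ⊃ 2 = 8
R ⊃ (P ⊃ Q) = 2 ⊃ 8 = 8
P ⊃ Q = 2 ⊃ 2 = 8
R ∧ (P ⊃ Q) = 2 ∧ 8 = 2
(R ⊃ (P ⊃ Q)) ∨ (R ∧ (P ⊃ Q)) = 8 ∨ 2 = 8
Q ∧ P = 2 ∧ 2 = 2
(Q ∧ P) ∧ Q = 2 ∧ 2 = 2
R ∧ P = 2 ∧ 2 = 2
¬(R ∧ P) = ¬2 = 0
((Q ∧ P) ∧ Q) ∧ ¬(R ∧ P) = 2 ∧ 0 = 0
((R ⊃ (P ⊃ Q)) ∨ (R ∧ (P ⊃ Q))) ∨ (((Q ∧ P) ∧ Q) ∧ ¬(R ∧ P)) = 8 ∨ 0 = 8
Q ∧ P = 2 ∧ 2 = 2
P ⊃ Q = 2 ⊃ 2 = 8
(Q ∧ P) ∨ (P ⊃ Q) = 2 ∨ 8 = 8
Q ∨ P = 2 ∨ 2 = 2
((Q ∧ P) ∨ (P ⊃ Q)) ∧ (Q ∨ P) = 8 ∧ 2 = 2
(((R ⊃ (P ⊃ Q)) ∨ (R ∧ (P ⊃ Q))) ∨ (((Q ∧ P) ∧ Q) ∧ ¬(R ∧ P))) ⊃ (((Q ∧ P) ∨ (P ⊃ Q)) ∧ (Q ∨ P)) = 8 ⊃ 2 = 2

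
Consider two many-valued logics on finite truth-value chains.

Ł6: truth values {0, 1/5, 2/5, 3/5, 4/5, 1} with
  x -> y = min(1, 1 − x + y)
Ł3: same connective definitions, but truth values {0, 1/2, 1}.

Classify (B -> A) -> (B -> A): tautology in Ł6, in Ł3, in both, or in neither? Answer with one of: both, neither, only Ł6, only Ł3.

both

In Ł6: every assignment gives 1 — tautology.
In Ł3: every assignment gives 1 — tautology.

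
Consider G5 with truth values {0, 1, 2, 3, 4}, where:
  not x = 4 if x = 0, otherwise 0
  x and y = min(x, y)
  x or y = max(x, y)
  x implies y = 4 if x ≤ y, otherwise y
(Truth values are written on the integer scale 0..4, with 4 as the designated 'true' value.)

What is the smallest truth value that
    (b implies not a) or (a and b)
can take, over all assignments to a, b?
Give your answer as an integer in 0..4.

1

Take a = 1, b = 1:
not a = not 1 = 0
b implies not a = 1 implies 0 = 0
a and b = 1 and 1 = 1
(b implies not a) or (a and b) = 0 or 1 = 1
No assignment yields a value below 1, so this is the minimum.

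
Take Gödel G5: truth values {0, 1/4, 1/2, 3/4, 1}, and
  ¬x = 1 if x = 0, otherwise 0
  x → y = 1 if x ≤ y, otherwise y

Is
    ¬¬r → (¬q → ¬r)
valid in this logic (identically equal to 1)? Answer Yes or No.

No

Counterexample: take q = 0, r = 1/4.
¬r = ¬1/4 = 0
¬¬r = ¬0 = 1
¬q = ¬0 = 1
¬r = ¬1/4 = 0
¬q → ¬r = 1 → 0 = 0
¬¬r → (¬q → ¬r) = 1 → 0 = 0
This gives 0 ≠ 1.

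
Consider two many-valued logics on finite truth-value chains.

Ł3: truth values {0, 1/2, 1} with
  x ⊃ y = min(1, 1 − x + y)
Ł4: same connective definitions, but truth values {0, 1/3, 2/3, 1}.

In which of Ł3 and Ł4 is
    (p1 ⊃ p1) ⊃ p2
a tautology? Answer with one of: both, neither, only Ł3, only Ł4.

In Ł3: at p1 = 0, p2 = 0 the value is 0 — not a tautology.
In Ł4: at p1 = 0, p2 = 0 the value is 0 — not a tautology.

neither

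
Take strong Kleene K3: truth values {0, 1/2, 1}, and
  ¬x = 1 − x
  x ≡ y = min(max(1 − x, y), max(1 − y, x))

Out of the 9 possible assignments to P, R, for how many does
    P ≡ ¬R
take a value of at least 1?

2

P = 0, R = 0 ↦ 0  <
P = 0, R = 1/2 ↦ 1/2  <
P = 0, R = 1 ↦ 1  ≥
P = 1/2, R = 0 ↦ 1/2  <
P = 1/2, R = 1/2 ↦ 1/2  <
P = 1/2, R = 1 ↦ 1/2  <
P = 1, R = 0 ↦ 1  ≥
P = 1, R = 1/2 ↦ 1/2  <
P = 1, R = 1 ↦ 0  <
So 2 of the 9 assignments meet the threshold.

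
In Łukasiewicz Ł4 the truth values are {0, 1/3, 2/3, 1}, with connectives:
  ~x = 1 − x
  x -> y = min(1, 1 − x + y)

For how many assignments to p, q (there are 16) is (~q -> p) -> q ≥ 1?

7

p = 0, q = 0 ↦ 1  ≥
p = 0, q = 1/3 ↦ 1  ≥
p = 0, q = 2/3 ↦ 1  ≥
p = 0, q = 1 ↦ 1  ≥
p = 1/3, q = 0 ↦ 2/3  <
p = 1/3, q = 1/3 ↦ 2/3  <
p = 1/3, q = 2/3 ↦ 2/3  <
p = 1/3, q = 1 ↦ 1  ≥
p = 2/3, q = 0 ↦ 1/3  <
p = 2/3, q = 1/3 ↦ 1/3  <
p = 2/3, q = 2/3 ↦ 2/3  <
p = 2/3, q = 1 ↦ 1  ≥
p = 1, q = 0 ↦ 0  <
p = 1, q = 1/3 ↦ 1/3  <
p = 1, q = 2/3 ↦ 2/3  <
p = 1, q = 1 ↦ 1  ≥
So 7 of the 16 assignments meet the threshold.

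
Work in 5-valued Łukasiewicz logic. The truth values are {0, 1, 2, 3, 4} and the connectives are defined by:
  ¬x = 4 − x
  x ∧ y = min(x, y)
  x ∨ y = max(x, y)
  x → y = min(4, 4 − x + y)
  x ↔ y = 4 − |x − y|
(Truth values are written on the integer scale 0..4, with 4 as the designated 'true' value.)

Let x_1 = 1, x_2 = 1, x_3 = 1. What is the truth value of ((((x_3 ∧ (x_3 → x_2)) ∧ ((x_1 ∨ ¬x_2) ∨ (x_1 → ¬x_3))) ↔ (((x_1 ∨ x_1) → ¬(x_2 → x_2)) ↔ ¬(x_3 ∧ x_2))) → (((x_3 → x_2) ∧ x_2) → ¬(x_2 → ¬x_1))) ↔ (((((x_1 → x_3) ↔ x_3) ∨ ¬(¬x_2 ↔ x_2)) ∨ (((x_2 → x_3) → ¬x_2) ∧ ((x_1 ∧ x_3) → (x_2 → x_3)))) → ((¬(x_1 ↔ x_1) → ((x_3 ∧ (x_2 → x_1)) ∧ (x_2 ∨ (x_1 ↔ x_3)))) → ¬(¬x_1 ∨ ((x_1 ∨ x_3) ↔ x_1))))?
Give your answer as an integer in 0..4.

x_3 → x_2 = 1 → 1 = 4
x_3 ∧ (x_3 → x_2) = 1 ∧ 4 = 1
¬x_2 = ¬1 = 3
x_1 ∨ ¬x_2 = 1 ∨ 3 = 3
¬x_3 = ¬1 = 3
x_1 → ¬x_3 = 1 → 3 = 4
(x_1 ∨ ¬x_2) ∨ (x_1 → ¬x_3) = 3 ∨ 4 = 4
(x_3 ∧ (x_3 → x_2)) ∧ ((x_1 ∨ ¬x_2) ∨ (x_1 → ¬x_3)) = 1 ∧ 4 = 1
x_1 ∨ x_1 = 1 ∨ 1 = 1
x_2 → x_2 = 1 → 1 = 4
¬(x_2 → x_2) = ¬4 = 0
(x_1 ∨ x_1) → ¬(x_2 → x_2) = 1 → 0 = 3
x_3 ∧ x_2 = 1 ∧ 1 = 1
¬(x_3 ∧ x_2) = ¬1 = 3
((x_1 ∨ x_1) → ¬(x_2 → x_2)) ↔ ¬(x_3 ∧ x_2) = 3 ↔ 3 = 4
((x_3 ∧ (x_3 → x_2)) ∧ ((x_1 ∨ ¬x_2) ∨ (x_1 → ¬x_3))) ↔ (((x_1 ∨ x_1) → ¬(x_2 → x_2)) ↔ ¬(x_3 ∧ x_2)) = 1 ↔ 4 = 1
x_3 → x_2 = 1 → 1 = 4
(x_3 → x_2) ∧ x_2 = 4 ∧ 1 = 1
¬x_1 = ¬1 = 3
x_2 → ¬x_1 = 1 → 3 = 4
¬(x_2 → ¬x_1) = ¬4 = 0
((x_3 → x_2) ∧ x_2) → ¬(x_2 → ¬x_1) = 1 → 0 = 3
(((x_3 ∧ (x_3 → x_2)) ∧ ((x_1 ∨ ¬x_2) ∨ (x_1 → ¬x_3))) ↔ (((x_1 ∨ x_1) → ¬(x_2 → x_2)) ↔ ¬(x_3 ∧ x_2))) → (((x_3 → x_2) ∧ x_2) → ¬(x_2 → ¬x_1)) = 1 → 3 = 4
x_1 → x_3 = 1 → 1 = 4
(x_1 → x_3) ↔ x_3 = 4 ↔ 1 = 1
¬x_2 = ¬1 = 3
¬x_2 ↔ x_2 = 3 ↔ 1 = 2
¬(¬x_2 ↔ x_2) = ¬2 = 2
((x_1 → x_3) ↔ x_3) ∨ ¬(¬x_2 ↔ x_2) = 1 ∨ 2 = 2
x_2 → x_3 = 1 → 1 = 4
¬x_2 = ¬1 = 3
(x_2 → x_3) → ¬x_2 = 4 → 3 = 3
x_1 ∧ x_3 = 1 ∧ 1 = 1
x_2 → x_3 = 1 → 1 = 4
(x_1 ∧ x_3) → (x_2 → x_3) = 1 → 4 = 4
((x_2 → x_3) → ¬x_2) ∧ ((x_1 ∧ x_3) → (x_2 → x_3)) = 3 ∧ 4 = 3
(((x_1 → x_3) ↔ x_3) ∨ ¬(¬x_2 ↔ x_2)) ∨ (((x_2 → x_3) → ¬x_2) ∧ ((x_1 ∧ x_3) → (x_2 → x_3))) = 2 ∨ 3 = 3
x_1 ↔ x_1 = 1 ↔ 1 = 4
¬(x_1 ↔ x_1) = ¬4 = 0
x_2 → x_1 = 1 → 1 = 4
x_3 ∧ (x_2 → x_1) = 1 ∧ 4 = 1
x_1 ↔ x_3 = 1 ↔ 1 = 4
x_2 ∨ (x_1 ↔ x_3) = 1 ∨ 4 = 4
(x_3 ∧ (x_2 → x_1)) ∧ (x_2 ∨ (x_1 ↔ x_3)) = 1 ∧ 4 = 1
¬(x_1 ↔ x_1) → ((x_3 ∧ (x_2 → x_1)) ∧ (x_2 ∨ (x_1 ↔ x_3))) = 0 → 1 = 4
¬x_1 = ¬1 = 3
x_1 ∨ x_3 = 1 ∨ 1 = 1
(x_1 ∨ x_3) ↔ x_1 = 1 ↔ 1 = 4
¬x_1 ∨ ((x_1 ∨ x_3) ↔ x_1) = 3 ∨ 4 = 4
¬(¬x_1 ∨ ((x_1 ∨ x_3) ↔ x_1)) = ¬4 = 0
(¬(x_1 ↔ x_1) → ((x_3 ∧ (x_2 → x_1)) ∧ (x_2 ∨ (x_1 ↔ x_3)))) → ¬(¬x_1 ∨ ((x_1 ∨ x_3) ↔ x_1)) = 4 → 0 = 0
((((x_1 → x_3) ↔ x_3) ∨ ¬(¬x_2 ↔ x_2)) ∨ (((x_2 → x_3) → ¬x_2) ∧ ((x_1 ∧ x_3) → (x_2 → x_3)))) → ((¬(x_1 ↔ x_1) → ((x_3 ∧ (x_2 → x_1)) ∧ (x_2 ∨ (x_1 ↔ x_3)))) → ¬(¬x_1 ∨ ((x_1 ∨ x_3) ↔ x_1))) = 3 → 0 = 1
((((x_3 ∧ (x_3 → x_2)) ∧ ((x_1 ∨ ¬x_2) ∨ (x_1 → ¬x_3))) ↔ (((x_1 ∨ x_1) → ¬(x_2 → x_2)) ↔ ¬(x_3 ∧ x_2))) → (((x_3 → x_2) ∧ x_2) → ¬(x_2 → ¬x_1))) ↔ (((((x_1 → x_3) ↔ x_3) ∨ ¬(¬x_2 ↔ x_2)) ∨ (((x_2 → x_3) → ¬x_2) ∧ ((x_1 ∧ x_3) → (x_2 → x_3)))) → ((¬(x_1 ↔ x_1) → ((x_3 ∧ (x_2 → x_1)) ∧ (x_2 ∨ (x_1 ↔ x_3)))) → ¬(¬x_1 ∨ ((x_1 ∨ x_3) ↔ x_1)))) = 4 ↔ 1 = 1

1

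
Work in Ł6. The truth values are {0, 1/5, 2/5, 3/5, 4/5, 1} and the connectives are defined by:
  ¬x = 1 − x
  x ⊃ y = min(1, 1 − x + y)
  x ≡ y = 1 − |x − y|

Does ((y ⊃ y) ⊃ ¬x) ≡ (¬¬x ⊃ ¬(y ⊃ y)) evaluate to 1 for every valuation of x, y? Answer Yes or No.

Yes

At x = 4/5, y = 1/5, for instance:
y ⊃ y = 1/5 ⊃ 1/5 = 1
¬x = ¬4/5 = 1/5
(y ⊃ y) ⊃ ¬x = 1 ⊃ 1/5 = 1/5
¬¬x = ¬1/5 = 4/5
¬(y ⊃ y) = ¬1 = 0
¬¬x ⊃ ¬(y ⊃ y) = 4/5 ⊃ 0 = 1/5
((y ⊃ y) ⊃ ¬x) ≡ (¬¬x ⊃ ¬(y ⊃ y)) = 1/5 ≡ 1/5 = 1
and checking the remaining 35 assignments likewise gives ≥ 1 in every case.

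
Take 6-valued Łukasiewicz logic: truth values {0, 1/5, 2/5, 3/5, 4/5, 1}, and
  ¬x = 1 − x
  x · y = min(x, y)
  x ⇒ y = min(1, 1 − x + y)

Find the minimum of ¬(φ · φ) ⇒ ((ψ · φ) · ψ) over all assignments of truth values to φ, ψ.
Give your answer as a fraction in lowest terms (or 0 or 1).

0

Take φ = 0, ψ = 0:
φ · φ = 0 · 0 = 0
¬(φ · φ) = ¬0 = 1
ψ · φ = 0 · 0 = 0
(ψ · φ) · ψ = 0 · 0 = 0
¬(φ · φ) ⇒ ((ψ · φ) · ψ) = 1 ⇒ 0 = 0
No assignment yields a value below 0, so this is the minimum.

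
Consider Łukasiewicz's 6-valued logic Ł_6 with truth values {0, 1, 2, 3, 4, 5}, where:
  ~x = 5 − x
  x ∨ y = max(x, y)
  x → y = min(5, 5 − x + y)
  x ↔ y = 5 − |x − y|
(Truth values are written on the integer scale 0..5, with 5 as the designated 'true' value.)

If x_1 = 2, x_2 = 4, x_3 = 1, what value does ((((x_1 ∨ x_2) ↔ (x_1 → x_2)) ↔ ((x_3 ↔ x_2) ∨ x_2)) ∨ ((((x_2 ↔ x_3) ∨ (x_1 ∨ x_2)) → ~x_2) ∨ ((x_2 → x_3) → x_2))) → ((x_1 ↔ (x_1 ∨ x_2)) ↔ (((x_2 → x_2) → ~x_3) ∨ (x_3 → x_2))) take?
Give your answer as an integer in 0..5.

3

x_1 ∨ x_2 = 2 ∨ 4 = 4
x_1 → x_2 = 2 → 4 = 5
(x_1 ∨ x_2) ↔ (x_1 → x_2) = 4 ↔ 5 = 4
x_3 ↔ x_2 = 1 ↔ 4 = 2
(x_3 ↔ x_2) ∨ x_2 = 2 ∨ 4 = 4
((x_1 ∨ x_2) ↔ (x_1 → x_2)) ↔ ((x_3 ↔ x_2) ∨ x_2) = 4 ↔ 4 = 5
x_2 ↔ x_3 = 4 ↔ 1 = 2
x_1 ∨ x_2 = 2 ∨ 4 = 4
(x_2 ↔ x_3) ∨ (x_1 ∨ x_2) = 2 ∨ 4 = 4
~x_2 = ~4 = 1
((x_2 ↔ x_3) ∨ (x_1 ∨ x_2)) → ~x_2 = 4 → 1 = 2
x_2 → x_3 = 4 → 1 = 2
(x_2 → x_3) → x_2 = 2 → 4 = 5
(((x_2 ↔ x_3) ∨ (x_1 ∨ x_2)) → ~x_2) ∨ ((x_2 → x_3) → x_2) = 2 ∨ 5 = 5
(((x_1 ∨ x_2) ↔ (x_1 → x_2)) ↔ ((x_3 ↔ x_2) ∨ x_2)) ∨ ((((x_2 ↔ x_3) ∨ (x_1 ∨ x_2)) → ~x_2) ∨ ((x_2 → x_3) → x_2)) = 5 ∨ 5 = 5
x_1 ∨ x_2 = 2 ∨ 4 = 4
x_1 ↔ (x_1 ∨ x_2) = 2 ↔ 4 = 3
x_2 → x_2 = 4 → 4 = 5
~x_3 = ~1 = 4
(x_2 → x_2) → ~x_3 = 5 → 4 = 4
x_3 → x_2 = 1 → 4 = 5
((x_2 → x_2) → ~x_3) ∨ (x_3 → x_2) = 4 ∨ 5 = 5
(x_1 ↔ (x_1 ∨ x_2)) ↔ (((x_2 → x_2) → ~x_3) ∨ (x_3 → x_2)) = 3 ↔ 5 = 3
((((x_1 ∨ x_2) ↔ (x_1 → x_2)) ↔ ((x_3 ↔ x_2) ∨ x_2)) ∨ ((((x_2 ↔ x_3) ∨ (x_1 ∨ x_2)) → ~x_2) ∨ ((x_2 → x_3) → x_2))) → ((x_1 ↔ (x_1 ∨ x_2)) ↔ (((x_2 → x_2) → ~x_3) ∨ (x_3 → x_2))) = 5 → 3 = 3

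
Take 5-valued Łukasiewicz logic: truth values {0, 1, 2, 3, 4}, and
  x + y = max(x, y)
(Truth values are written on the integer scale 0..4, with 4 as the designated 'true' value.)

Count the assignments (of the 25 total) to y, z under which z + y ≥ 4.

value 4: 9 assignments (counts)
value 3: 7 assignments
value 2: 5 assignments
value 1: 3 assignments
value 0: 1 assignment
So 9 of the 25 assignments meet the threshold.

9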